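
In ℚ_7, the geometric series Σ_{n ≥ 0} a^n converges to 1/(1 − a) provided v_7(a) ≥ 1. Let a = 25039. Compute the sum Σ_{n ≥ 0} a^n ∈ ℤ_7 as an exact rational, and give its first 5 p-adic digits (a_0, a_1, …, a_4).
Σ a^n = 1/(1 − a) = -1/25038;  first 5 digits = (1, 0, 0, 3, 3)

v_7(a) = 3 ≥ 1, so the series converges in ℤ_7 to 1/(1 − a) = 1/(1 − 25039) = -1/25038. Expand this rational in ℤ_7: compute digits iteratively via d_i = x_i mod 7, x_{i+1} = (x_i − d_i)/7. The first 5 digits are (1, 0, 0, 3, 3).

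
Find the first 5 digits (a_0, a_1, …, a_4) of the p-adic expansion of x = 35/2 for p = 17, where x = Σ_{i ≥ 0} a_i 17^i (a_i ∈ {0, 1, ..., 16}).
(a_0, …, a_4) = (9, 9, 8, 8, 8)

v_17(35/2) = 0 (numerator and denominator both coprime to 17), so x ∈ ℤ_17^×. Compute digits iteratively via a_i = x_i mod 17, x_{i+1} = (x_i − a_i)/17, with x_0 = x:
  x_0 = 35/2;  a_0 = 9;  x_1 = (x_0 − 9)/17 = 1/2
  x_1 = 1/2;  a_1 = 9;  x_2 = (x_1 − 9)/17 = -1/2
  x_2 = -1/2;  a_2 = 8;  x_3 = (x_2 − 8)/17 = -1/2
  x_3 = -1/2;  a_3 = 8;  x_4 = (x_3 − 8)/17 = -1/2
  x_4 = -1/2;  a_4 = 8;  x_5 = (x_4 − 8)/17 = -1/2
Digits: (9, 9, 8, 8, 8).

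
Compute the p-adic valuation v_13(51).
v_13(51) = 0

v_13(n) is the largest exponent k such that 13^k divides n. Factor out: 51 = 13^0 · 51. (Sign doesn't affect v_p.) So v_13(51) = 0.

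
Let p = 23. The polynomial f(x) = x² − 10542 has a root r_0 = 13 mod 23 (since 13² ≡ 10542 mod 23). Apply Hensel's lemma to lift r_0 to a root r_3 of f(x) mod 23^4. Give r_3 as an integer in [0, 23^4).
r_3 = 34858 (mod 279841)

Hensel's recurrence: r_{i+1} = r_i − f(r_i)·(f′(r_i))^{-1} mod 23^{i+2}, with f′(x) = 2x. Iterate:
  r_0 = 13 (mod 23)
  r_1 = 473 (mod 529)
  r_2 = 10524 (mod 12167)
  r_3 = 34858 (mod 279841)
Final: r_3 = 34858, and one checks f(r_3) ≡ 0 mod 23^4.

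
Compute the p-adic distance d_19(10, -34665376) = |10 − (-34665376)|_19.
d_19(10, -34665376) = 1/2476099

Step 1 — x − y = 10 − (-34665376) = 34665386. Step 2 — v_19(34665386) = 5 (factor: 34665386 = (19^5 · 14); the sign does not affect v_p). Step 3 — |x − y|_19 = 19^{-5} = 1/2476099.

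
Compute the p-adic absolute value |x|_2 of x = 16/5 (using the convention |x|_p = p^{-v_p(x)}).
|16/5|_2 = 1/16

Step 1 — compute v_2(x) by factoring powers of 2 out of the numerator and denominator: v_2(16/5) = 4. Step 2 — apply |x|_p = p^{-v_p(x)} = 2^{-4} = 1/16.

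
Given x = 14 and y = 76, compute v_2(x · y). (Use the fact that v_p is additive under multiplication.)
v_2(1064) = 3

v_p(x) = 1 (factor: 14 = 2^1 · 7); v_p(y) = 2 (factor: 76 = 2^2 · 19). Additivity: v_p(xy) = v_p(x) + v_p(y) = 1 + 2 = 3. (Direct check: xy = 1064 = 2^3 · (133).)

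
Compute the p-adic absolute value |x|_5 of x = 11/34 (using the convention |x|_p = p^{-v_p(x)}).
|11/34|_5 = 1

Step 1 — compute v_5(x) by factoring powers of 5 out of the numerator and denominator: v_5(11/34) = 0. Step 2 — apply |x|_p = p^{-v_p(x)} = 5^{0} = 1.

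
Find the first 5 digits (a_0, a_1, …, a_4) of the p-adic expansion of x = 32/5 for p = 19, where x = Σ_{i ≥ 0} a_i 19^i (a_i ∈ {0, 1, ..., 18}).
(a_0, …, a_4) = (14, 11, 7, 11, 7)

v_19(32/5) = 0 (numerator and denominator both coprime to 19), so x ∈ ℤ_19^×. Compute digits iteratively via a_i = x_i mod 19, x_{i+1} = (x_i − a_i)/19, with x_0 = x:
  x_0 = 32/5;  a_0 = 14;  x_1 = (x_0 − 14)/19 = -2/5
  x_1 = -2/5;  a_1 = 11;  x_2 = (x_1 − 11)/19 = -3/5
  x_2 = -3/5;  a_2 = 7;  x_3 = (x_2 − 7)/19 = -2/5
  x_3 = -2/5;  a_3 = 11;  x_4 = (x_3 − 11)/19 = -3/5
  x_4 = -3/5;  a_4 = 7;  x_5 = (x_4 − 7)/19 = -2/5
Digits: (14, 11, 7, 11, 7).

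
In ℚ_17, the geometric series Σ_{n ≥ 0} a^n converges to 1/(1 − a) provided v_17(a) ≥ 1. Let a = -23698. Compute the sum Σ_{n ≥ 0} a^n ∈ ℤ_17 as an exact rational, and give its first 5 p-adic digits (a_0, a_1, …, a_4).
Σ a^n = 1/(1 − a) = 1/23699;  first 5 digits = (1, 0, 3, 12, 8)

v_17(a) = 2 ≥ 1, so the series converges in ℤ_17 to 1/(1 − a) = 1/(1 − (-23698)) = 1/23699. Expand this rational in ℤ_17: compute digits iteratively via d_i = x_i mod 17, x_{i+1} = (x_i − d_i)/17. The first 5 digits are (1, 0, 3, 12, 8).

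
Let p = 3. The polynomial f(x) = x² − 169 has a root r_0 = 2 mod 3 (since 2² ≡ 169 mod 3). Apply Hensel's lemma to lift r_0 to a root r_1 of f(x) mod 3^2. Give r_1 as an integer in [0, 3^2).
r_1 = 5 (mod 9)

Hensel's recurrence: r_{i+1} = r_i − f(r_i)·(f′(r_i))^{-1} mod 3^{i+2}, with f′(x) = 2x. Iterate:
  r_0 = 2 (mod 3)
  r_1 = 5 (mod 9)
Final: r_1 = 5, and one checks f(r_1) ≡ 0 mod 3^2.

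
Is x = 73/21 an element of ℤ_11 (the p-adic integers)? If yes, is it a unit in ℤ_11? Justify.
x ∈ ℤ_11^× (unit); v_11(x) = 0

ℤ_11 = {x ∈ ℚ_11 : v_11(x) ≥ 0} and ℤ_11^× = {x ∈ ℤ_11 : v_11(x) = 0}. Here v_11(73/21) = v_11(num) − v_11(den) = 0; compare against these criteria.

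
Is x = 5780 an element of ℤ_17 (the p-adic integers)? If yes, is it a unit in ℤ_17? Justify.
x ∈ ℤ_17 but not a unit; v_17(x) = 2 > 0

ℤ_17 = {x ∈ ℚ_17 : v_17(x) ≥ 0} and ℤ_17^× = {x ∈ ℤ_17 : v_17(x) = 0}. Here v_17(5780) = v_17(num) − v_17(den) = 2; compare against these criteria.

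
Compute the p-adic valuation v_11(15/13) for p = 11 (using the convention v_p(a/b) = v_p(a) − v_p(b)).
v_11(15/13) = 0

Factor powers of 11 from the numerator and denominator of the reduced fraction: 15 = 11^0 · 15 and 13 = 11^0 · 13. Apply v_p(a/b) = v_p(a) − v_p(b): v_11(15/13) = 0 − 0 = 0.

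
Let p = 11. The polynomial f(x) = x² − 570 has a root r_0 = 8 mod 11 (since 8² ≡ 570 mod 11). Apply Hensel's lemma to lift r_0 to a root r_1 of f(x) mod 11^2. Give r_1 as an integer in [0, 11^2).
r_1 = 85 (mod 121)

Hensel's recurrence: r_{i+1} = r_i − f(r_i)·(f′(r_i))^{-1} mod 11^{i+2}, with f′(x) = 2x. Iterate:
  r_0 = 8 (mod 11)
  r_1 = 85 (mod 121)
Final: r_1 = 85, and one checks f(r_1) ≡ 0 mod 11^2.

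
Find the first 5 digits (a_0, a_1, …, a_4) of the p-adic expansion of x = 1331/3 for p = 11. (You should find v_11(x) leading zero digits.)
(a_0, …, a_4) = (0, 0, 0, 4, 7)

v_11(1331/3) = 3, so a_0 = ... = a_2 = 0. Factor out: x = 11^3 · u with u = 1/3 a unit in ℤ_11. Expand u iteratively via a_{v+i} = u_i mod 11, u_{i+1} = (u_i − a_{v+i})/11:
  u_0 = 1/3;  a_3 = 4;  u_1 = (u_0 − 4)/11 = -1/3
  u_1 = -1/3;  a_4 = 7;  u_2 = (u_1 − 7)/11 = -2/3
Digits: (0, 0, 0, 4, 7).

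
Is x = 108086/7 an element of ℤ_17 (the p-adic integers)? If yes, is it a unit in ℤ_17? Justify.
x ∈ ℤ_17 but not a unit; v_17(x) = 3 > 0

ℤ_17 = {x ∈ ℚ_17 : v_17(x) ≥ 0} and ℤ_17^× = {x ∈ ℤ_17 : v_17(x) = 0}. Here v_17(108086/7) = v_17(num) − v_17(den) = 3; compare against these criteria.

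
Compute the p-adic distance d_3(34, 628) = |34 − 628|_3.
d_3(34, 628) = 1/27

Step 1 — x − y = 34 − 628 = -594. Step 2 — v_3(-594) = 3 (factor: -594 = −(3^3 · 22); the sign does not affect v_p). Step 3 — |x − y|_3 = 3^{-3} = 1/27.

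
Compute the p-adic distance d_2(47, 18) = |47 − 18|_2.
d_2(47, 18) = 1

Step 1 — x − y = 47 − 18 = 29. Step 2 — v_2(29) = 0 (factor: 29 = (2^0 · 29); the sign does not affect v_p). Step 3 — |x − y|_2 = 2^{0} = 1.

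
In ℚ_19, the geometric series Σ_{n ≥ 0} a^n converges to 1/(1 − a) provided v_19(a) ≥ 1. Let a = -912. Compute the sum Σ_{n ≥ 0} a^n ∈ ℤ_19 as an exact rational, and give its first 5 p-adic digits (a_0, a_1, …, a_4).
Σ a^n = 1/(1 − a) = 1/913;  first 5 digits = (1, 9, 2, 14, 5)

v_19(a) = 1 ≥ 1, so the series converges in ℤ_19 to 1/(1 − a) = 1/(1 − (-912)) = 1/913. Expand this rational in ℤ_19: compute digits iteratively via d_i = x_i mod 19, x_{i+1} = (x_i − d_i)/19. The first 5 digits are (1, 9, 2, 14, 5).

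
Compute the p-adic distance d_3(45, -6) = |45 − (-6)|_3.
d_3(45, -6) = 1/3

Step 1 — x − y = 45 − (-6) = 51. Step 2 — v_3(51) = 1 (factor: 51 = (3^1 · 17); the sign does not affect v_p). Step 3 — |x − y|_3 = 3^{-1} = 1/3.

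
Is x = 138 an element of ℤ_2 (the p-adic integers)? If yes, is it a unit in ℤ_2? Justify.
x ∈ ℤ_2 but not a unit; v_2(x) = 1 > 0

ℤ_2 = {x ∈ ℚ_2 : v_2(x) ≥ 0} and ℤ_2^× = {x ∈ ℤ_2 : v_2(x) = 0}. Here v_2(138) = v_2(num) − v_2(den) = 1; compare against these criteria.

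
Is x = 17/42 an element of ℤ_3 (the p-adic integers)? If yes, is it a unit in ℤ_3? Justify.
x ∉ ℤ_3 (v_3(x) = -1 < 0)

ℤ_3 = {x ∈ ℚ_3 : v_3(x) ≥ 0} and ℤ_3^× = {x ∈ ℤ_3 : v_3(x) = 0}. Here v_3(17/42) = v_3(num) − v_3(den) = -1; compare against these criteria.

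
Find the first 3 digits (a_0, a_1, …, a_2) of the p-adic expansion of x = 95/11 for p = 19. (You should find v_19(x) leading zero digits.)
(a_0, …, a_2) = (0, 16, 13)

v_19(95/11) = 1, so a_0 = ... = a_0 = 0. Factor out: x = 19^1 · u with u = 5/11 a unit in ℤ_19. Expand u iteratively via a_{v+i} = u_i mod 19, u_{i+1} = (u_i − a_{v+i})/19:
  u_0 = 5/11;  a_1 = 16;  u_1 = (u_0 − 16)/19 = -9/11
  u_1 = -9/11;  a_2 = 13;  u_2 = (u_1 − 13)/19 = -8/11
Digits: (0, 16, 13).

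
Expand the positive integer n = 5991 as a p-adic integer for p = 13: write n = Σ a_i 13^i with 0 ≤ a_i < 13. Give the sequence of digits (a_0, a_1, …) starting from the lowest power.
(a_0, a_1, …) = (11, 5, 9, 2)

Repeated division by 13 gives the digits low-to-high: 5991 = 11 + 5·13^1 + 9·13^2 + 2·13^3. Digit sequence: (11, 5, 9, 2).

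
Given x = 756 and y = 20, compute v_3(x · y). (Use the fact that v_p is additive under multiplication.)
v_3(15120) = 3

v_p(x) = 3 (factor: 756 = 3^3 · 28); v_p(y) = 0 (factor: 20 = 3^0 · 20). Additivity: v_p(xy) = v_p(x) + v_p(y) = 3 + 0 = 3. (Direct check: xy = 15120 = 3^3 · (560).)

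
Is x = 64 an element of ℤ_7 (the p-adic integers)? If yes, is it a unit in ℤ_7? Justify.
x ∈ ℤ_7^× (unit); v_7(x) = 0

ℤ_7 = {x ∈ ℚ_7 : v_7(x) ≥ 0} and ℤ_7^× = {x ∈ ℤ_7 : v_7(x) = 0}. Here v_7(64) = v_7(num) − v_7(den) = 0; compare against these criteria.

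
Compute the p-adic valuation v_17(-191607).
v_17(-191607) = 3

v_17(n) is the largest exponent k such that 17^k divides n. Factor out: -191607 = -17^3 · 39. (Sign doesn't affect v_p.) So v_17(-191607) = 3.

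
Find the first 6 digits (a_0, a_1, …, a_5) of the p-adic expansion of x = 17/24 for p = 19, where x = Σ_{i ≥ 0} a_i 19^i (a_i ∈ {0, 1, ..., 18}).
(a_0, …, a_5) = (11, 5, 10, 5, 10, 5)

v_19(17/24) = 0 (numerator and denominator both coprime to 19), so x ∈ ℤ_19^×. Compute digits iteratively via a_i = x_i mod 19, x_{i+1} = (x_i − a_i)/19, with x_0 = x:
  x_0 = 17/24;  a_0 = 11;  x_1 = (x_0 − 11)/19 = -13/24
  x_1 = -13/24;  a_1 = 5;  x_2 = (x_1 − 5)/19 = -7/24
  x_2 = -7/24;  a_2 = 10;  x_3 = (x_2 − 10)/19 = -13/24
  x_3 = -13/24;  a_3 = 5;  x_4 = (x_3 − 5)/19 = -7/24
  x_4 = -7/24;  a_4 = 10;  x_5 = (x_4 − 10)/19 = -13/24
  x_5 = -13/24;  a_5 = 5;  x_6 = (x_5 − 5)/19 = -7/24
Digits: (11, 5, 10, 5, 10, 5).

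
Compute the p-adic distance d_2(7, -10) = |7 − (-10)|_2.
d_2(7, -10) = 1

Step 1 — x − y = 7 − (-10) = 17. Step 2 — v_2(17) = 0 (factor: 17 = (2^0 · 17); the sign does not affect v_p). Step 3 — |x − y|_2 = 2^{0} = 1.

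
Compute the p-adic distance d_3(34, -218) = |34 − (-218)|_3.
d_3(34, -218) = 1/9

Step 1 — x − y = 34 − (-218) = 252. Step 2 — v_3(252) = 2 (factor: 252 = (3^2 · 28); the sign does not affect v_p). Step 3 — |x − y|_3 = 3^{-2} = 1/9.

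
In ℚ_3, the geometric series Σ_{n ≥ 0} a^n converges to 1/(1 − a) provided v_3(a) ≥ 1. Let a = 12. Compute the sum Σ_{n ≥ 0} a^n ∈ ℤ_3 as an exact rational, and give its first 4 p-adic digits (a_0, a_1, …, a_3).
Σ a^n = 1/(1 − a) = -1/11;  first 4 digits = (1, 1, 2, 0)

v_3(a) = 1 ≥ 1, so the series converges in ℤ_3 to 1/(1 − a) = 1/(1 − 12) = -1/11. Expand this rational in ℤ_3: compute digits iteratively via d_i = x_i mod 3, x_{i+1} = (x_i − d_i)/3. The first 4 digits are (1, 1, 2, 0).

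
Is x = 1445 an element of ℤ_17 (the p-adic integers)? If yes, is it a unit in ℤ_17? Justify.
x ∈ ℤ_17 but not a unit; v_17(x) = 2 > 0

ℤ_17 = {x ∈ ℚ_17 : v_17(x) ≥ 0} and ℤ_17^× = {x ∈ ℤ_17 : v_17(x) = 0}. Here v_17(1445) = v_17(num) − v_17(den) = 2; compare against these criteria.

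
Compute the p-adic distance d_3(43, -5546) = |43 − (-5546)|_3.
d_3(43, -5546) = 1/243

Step 1 — x − y = 43 − (-5546) = 5589. Step 2 — v_3(5589) = 5 (factor: 5589 = (3^5 · 23); the sign does not affect v_p). Step 3 — |x − y|_3 = 3^{-5} = 1/243.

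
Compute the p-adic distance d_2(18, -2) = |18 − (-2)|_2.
d_2(18, -2) = 1/4

Step 1 — x − y = 18 − (-2) = 20. Step 2 — v_2(20) = 2 (factor: 20 = (2^2 · 5); the sign does not affect v_p). Step 3 — |x − y|_2 = 2^{-2} = 1/4.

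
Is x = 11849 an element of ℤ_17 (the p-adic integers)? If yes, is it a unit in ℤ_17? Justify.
x ∈ ℤ_17 but not a unit; v_17(x) = 2 > 0

ℤ_17 = {x ∈ ℚ_17 : v_17(x) ≥ 0} and ℤ_17^× = {x ∈ ℤ_17 : v_17(x) = 0}. Here v_17(11849) = v_17(num) − v_17(den) = 2; compare against these criteria.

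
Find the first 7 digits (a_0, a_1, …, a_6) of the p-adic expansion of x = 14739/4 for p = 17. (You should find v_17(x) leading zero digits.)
(a_0, …, a_6) = (0, 0, 0, 5, 4, 4, 4)

v_17(14739/4) = 3, so a_0 = ... = a_2 = 0. Factor out: x = 17^3 · u with u = 3/4 a unit in ℤ_17. Expand u iteratively via a_{v+i} = u_i mod 17, u_{i+1} = (u_i − a_{v+i})/17:
  u_0 = 3/4;  a_3 = 5;  u_1 = (u_0 − 5)/17 = -1/4
  u_1 = -1/4;  a_4 = 4;  u_2 = (u_1 − 4)/17 = -1/4
  u_2 = -1/4;  a_5 = 4;  u_3 = (u_2 − 4)/17 = -1/4
  u_3 = -1/4;  a_6 = 4;  u_4 = (u_3 − 4)/17 = -1/4
Digits: (0, 0, 0, 5, 4, 4, 4).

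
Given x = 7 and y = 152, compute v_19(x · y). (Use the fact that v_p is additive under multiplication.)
v_19(1064) = 1

v_p(x) = 0 (factor: 7 = 19^0 · 7); v_p(y) = 1 (factor: 152 = 19^1 · 8). Additivity: v_p(xy) = v_p(x) + v_p(y) = 0 + 1 = 1. (Direct check: xy = 1064 = 19^1 · (56).)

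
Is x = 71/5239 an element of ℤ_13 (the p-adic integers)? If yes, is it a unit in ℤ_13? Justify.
x ∉ ℤ_13 (v_13(x) = -2 < 0)

ℤ_13 = {x ∈ ℚ_13 : v_13(x) ≥ 0} and ℤ_13^× = {x ∈ ℤ_13 : v_13(x) = 0}. Here v_13(71/5239) = v_13(num) − v_13(den) = -2; compare against these criteria.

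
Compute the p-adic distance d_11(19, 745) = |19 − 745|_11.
d_11(19, 745) = 1/121

Step 1 — x − y = 19 − 745 = -726. Step 2 — v_11(-726) = 2 (factor: -726 = −(11^2 · 6); the sign does not affect v_p). Step 3 — |x − y|_11 = 11^{-2} = 1/121.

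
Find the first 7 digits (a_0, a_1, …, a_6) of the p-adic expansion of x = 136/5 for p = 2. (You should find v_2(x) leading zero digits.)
(a_0, …, a_6) = (0, 0, 0, 1, 0, 1, 1)

v_2(136/5) = 3, so a_0 = ... = a_2 = 0. Factor out: x = 2^3 · u with u = 17/5 a unit in ℤ_2. Expand u iteratively via a_{v+i} = u_i mod 2, u_{i+1} = (u_i − a_{v+i})/2:
  u_0 = 17/5;  a_3 = 1;  u_1 = (u_0 − 1)/2 = 6/5
  u_1 = 6/5;  a_4 = 0;  u_2 = (u_1 − 0)/2 = 3/5
  u_2 = 3/5;  a_5 = 1;  u_3 = (u_2 − 1)/2 = -1/5
  u_3 = -1/5;  a_6 = 1;  u_4 = (u_3 − 1)/2 = -3/5
Digits: (0, 0, 0, 1, 0, 1, 1).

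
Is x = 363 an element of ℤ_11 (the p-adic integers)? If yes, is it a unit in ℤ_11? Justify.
x ∈ ℤ_11 but not a unit; v_11(x) = 2 > 0

ℤ_11 = {x ∈ ℚ_11 : v_11(x) ≥ 0} and ℤ_11^× = {x ∈ ℤ_11 : v_11(x) = 0}. Here v_11(363) = v_11(num) − v_11(den) = 2; compare against these criteria.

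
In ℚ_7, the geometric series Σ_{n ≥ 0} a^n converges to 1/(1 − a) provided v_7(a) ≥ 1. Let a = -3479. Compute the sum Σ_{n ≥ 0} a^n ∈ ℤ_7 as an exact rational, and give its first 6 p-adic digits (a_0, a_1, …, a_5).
Σ a^n = 1/(1 − a) = 1/3480;  first 6 digits = (1, 0, 6, 3, 6, 5)

v_7(a) = 2 ≥ 1, so the series converges in ℤ_7 to 1/(1 − a) = 1/(1 − (-3479)) = 1/3480. Expand this rational in ℤ_7: compute digits iteratively via d_i = x_i mod 7, x_{i+1} = (x_i − d_i)/7. The first 6 digits are (1, 0, 6, 3, 6, 5).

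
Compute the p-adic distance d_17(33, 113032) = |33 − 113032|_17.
d_17(33, 113032) = 1/4913

Step 1 — x − y = 33 − 113032 = -112999. Step 2 — v_17(-112999) = 3 (factor: -112999 = −(17^3 · 23); the sign does not affect v_p). Step 3 — |x − y|_17 = 17^{-3} = 1/4913.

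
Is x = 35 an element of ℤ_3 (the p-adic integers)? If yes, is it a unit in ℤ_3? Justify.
x ∈ ℤ_3^× (unit); v_3(x) = 0

ℤ_3 = {x ∈ ℚ_3 : v_3(x) ≥ 0} and ℤ_3^× = {x ∈ ℤ_3 : v_3(x) = 0}. Here v_3(35) = v_3(num) − v_3(den) = 0; compare against these criteria.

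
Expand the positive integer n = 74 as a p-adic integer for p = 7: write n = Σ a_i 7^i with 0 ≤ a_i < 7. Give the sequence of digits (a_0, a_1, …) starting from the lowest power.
(a_0, a_1, …) = (4, 3, 1)

Repeated division by 7 gives the digits low-to-high: 74 = 4 + 3·7^1 + 1·7^2. Digit sequence: (4, 3, 1).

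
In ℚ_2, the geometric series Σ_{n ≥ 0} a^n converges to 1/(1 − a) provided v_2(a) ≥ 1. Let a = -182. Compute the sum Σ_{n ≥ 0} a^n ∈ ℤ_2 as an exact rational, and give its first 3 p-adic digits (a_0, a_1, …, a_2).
Σ a^n = 1/(1 − a) = 1/183;  first 3 digits = (1, 1, 1)

v_2(a) = 1 ≥ 1, so the series converges in ℤ_2 to 1/(1 − a) = 1/(1 − (-182)) = 1/183. Expand this rational in ℤ_2: compute digits iteratively via d_i = x_i mod 2, x_{i+1} = (x_i − d_i)/2. The first 3 digits are (1, 1, 1).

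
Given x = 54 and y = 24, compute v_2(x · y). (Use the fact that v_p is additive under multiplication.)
v_2(1296) = 4

v_p(x) = 1 (factor: 54 = 2^1 · 27); v_p(y) = 3 (factor: 24 = 2^3 · 3). Additivity: v_p(xy) = v_p(x) + v_p(y) = 1 + 3 = 4. (Direct check: xy = 1296 = 2^4 · (81).)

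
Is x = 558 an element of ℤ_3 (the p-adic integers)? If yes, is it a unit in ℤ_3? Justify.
x ∈ ℤ_3 but not a unit; v_3(x) = 2 > 0

ℤ_3 = {x ∈ ℚ_3 : v_3(x) ≥ 0} and ℤ_3^× = {x ∈ ℤ_3 : v_3(x) = 0}. Here v_3(558) = v_3(num) − v_3(den) = 2; compare against these criteria.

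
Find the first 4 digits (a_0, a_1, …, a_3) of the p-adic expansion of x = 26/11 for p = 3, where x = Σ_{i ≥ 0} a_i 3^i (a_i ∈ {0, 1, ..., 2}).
(a_0, …, a_3) = (1, 1, 2, 2)

v_3(26/11) = 0 (numerator and denominator both coprime to 3), so x ∈ ℤ_3^×. Compute digits iteratively via a_i = x_i mod 3, x_{i+1} = (x_i − a_i)/3, with x_0 = x:
  x_0 = 26/11;  a_0 = 1;  x_1 = (x_0 − 1)/3 = 5/11
  x_1 = 5/11;  a_1 = 1;  x_2 = (x_1 − 1)/3 = -2/11
  x_2 = -2/11;  a_2 = 2;  x_3 = (x_2 − 2)/3 = -8/11
  x_3 = -8/11;  a_3 = 2;  x_4 = (x_3 − 2)/3 = -10/11
Digits: (1, 1, 2, 2).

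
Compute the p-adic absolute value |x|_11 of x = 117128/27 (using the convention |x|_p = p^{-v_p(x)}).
|117128/27|_11 = 1/14641

Step 1 — compute v_11(x) by factoring powers of 11 out of the numerator and denominator: v_11(117128/27) = 4. Step 2 — apply |x|_p = p^{-v_p(x)} = 11^{-4} = 1/14641.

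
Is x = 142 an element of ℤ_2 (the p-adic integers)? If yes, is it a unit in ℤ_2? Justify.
x ∈ ℤ_2 but not a unit; v_2(x) = 1 > 0

ℤ_2 = {x ∈ ℚ_2 : v_2(x) ≥ 0} and ℤ_2^× = {x ∈ ℤ_2 : v_2(x) = 0}. Here v_2(142) = v_2(num) − v_2(den) = 1; compare against these criteria.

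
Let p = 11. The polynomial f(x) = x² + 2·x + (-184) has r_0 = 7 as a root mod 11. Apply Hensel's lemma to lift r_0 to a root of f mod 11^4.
r_3 = 6420 (mod 14641)

Hensel: r_{i+1} = r_i − f(r_i)·(f′(r_i))^{-1} mod 11^{i+2}, f′(x) = 2x + 2. Iterate:
  r_0 = 7 (mod 11)
  r_1 = 7 (mod 121)
  r_2 = 1096 (mod 1331)
  r_3 = 6420 (mod 14641)
Final: r = 6420 satisfies f(r) ≡ 0 mod 11^4.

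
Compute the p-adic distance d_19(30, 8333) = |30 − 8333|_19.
d_19(30, 8333) = 1/361

Step 1 — x − y = 30 − 8333 = -8303. Step 2 — v_19(-8303) = 2 (factor: -8303 = −(19^2 · 23); the sign does not affect v_p). Step 3 — |x − y|_19 = 19^{-2} = 1/361.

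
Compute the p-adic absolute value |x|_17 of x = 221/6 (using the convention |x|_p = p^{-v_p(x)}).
|221/6|_17 = 1/17

Step 1 — compute v_17(x) by factoring powers of 17 out of the numerator and denominator: v_17(221/6) = 1. Step 2 — apply |x|_p = p^{-v_p(x)} = 17^{-1} = 1/17.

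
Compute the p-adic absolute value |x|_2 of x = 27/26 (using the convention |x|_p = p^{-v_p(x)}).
|27/26|_2 = 2

Step 1 — compute v_2(x) by factoring powers of 2 out of the numerator and denominator: v_2(27/26) = -1. Step 2 — apply |x|_p = p^{-v_p(x)} = 2^{1} = 2.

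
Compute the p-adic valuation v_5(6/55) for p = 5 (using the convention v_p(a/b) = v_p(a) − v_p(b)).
v_5(6/55) = -1

Factor powers of 5 from the numerator and denominator of the reduced fraction: 6 = 5^0 · 6 and 55 = 5^1 · 11. Apply v_p(a/b) = v_p(a) − v_p(b): v_5(6/55) = 0 − 1 = -1.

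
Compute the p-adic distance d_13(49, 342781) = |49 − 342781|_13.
d_13(49, 342781) = 1/28561

Step 1 — x − y = 49 − 342781 = -342732. Step 2 — v_13(-342732) = 4 (factor: -342732 = −(13^4 · 12); the sign does not affect v_p). Step 3 — |x − y|_13 = 13^{-4} = 1/28561.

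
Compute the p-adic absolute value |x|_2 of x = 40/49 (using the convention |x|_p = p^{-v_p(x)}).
|40/49|_2 = 1/8

Step 1 — compute v_2(x) by factoring powers of 2 out of the numerator and denominator: v_2(40/49) = 3. Step 2 — apply |x|_p = p^{-v_p(x)} = 2^{-3} = 1/8.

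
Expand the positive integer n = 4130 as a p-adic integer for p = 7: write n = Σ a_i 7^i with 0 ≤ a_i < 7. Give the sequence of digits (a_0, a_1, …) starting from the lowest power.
(a_0, a_1, …) = (0, 2, 0, 5, 1)

Repeated division by 7 gives the digits low-to-high: 4130 = 2·7^1 + 5·7^3 + 1·7^4. Digit sequence: (0, 2, 0, 5, 1).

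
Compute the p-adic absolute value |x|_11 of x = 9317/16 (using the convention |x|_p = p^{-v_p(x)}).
|9317/16|_11 = 1/1331

Step 1 — compute v_11(x) by factoring powers of 11 out of the numerator and denominator: v_11(9317/16) = 3. Step 2 — apply |x|_p = p^{-v_p(x)} = 11^{-3} = 1/1331.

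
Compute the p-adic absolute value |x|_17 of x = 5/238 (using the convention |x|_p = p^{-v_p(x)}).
|5/238|_17 = 17

Step 1 — compute v_17(x) by factoring powers of 17 out of the numerator and denominator: v_17(5/238) = -1. Step 2 — apply |x|_p = p^{-v_p(x)} = 17^{1} = 17.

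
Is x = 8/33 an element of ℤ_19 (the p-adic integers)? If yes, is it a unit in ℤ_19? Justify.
x ∈ ℤ_19^× (unit); v_19(x) = 0

ℤ_19 = {x ∈ ℚ_19 : v_19(x) ≥ 0} and ℤ_19^× = {x ∈ ℤ_19 : v_19(x) = 0}. Here v_19(8/33) = v_19(num) − v_19(den) = 0; compare against these criteria.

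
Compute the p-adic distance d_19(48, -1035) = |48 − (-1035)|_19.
d_19(48, -1035) = 1/361

Step 1 — x − y = 48 − (-1035) = 1083. Step 2 — v_19(1083) = 2 (factor: 1083 = (19^2 · 3); the sign does not affect v_p). Step 3 — |x − y|_19 = 19^{-2} = 1/361.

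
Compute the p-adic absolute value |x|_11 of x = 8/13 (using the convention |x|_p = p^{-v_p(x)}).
|8/13|_11 = 1

Step 1 — compute v_11(x) by factoring powers of 11 out of the numerator and denominator: v_11(8/13) = 0. Step 2 — apply |x|_p = p^{-v_p(x)} = 11^{0} = 1.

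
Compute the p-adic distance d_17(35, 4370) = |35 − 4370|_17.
d_17(35, 4370) = 1/289

Step 1 — x − y = 35 − 4370 = -4335. Step 2 — v_17(-4335) = 2 (factor: -4335 = −(17^2 · 15); the sign does not affect v_p). Step 3 — |x − y|_17 = 17^{-2} = 1/289.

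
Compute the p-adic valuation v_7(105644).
v_7(105644) = 4

v_7(n) is the largest exponent k such that 7^k divides n. Factor out: 105644 = 7^4 · 44. (Sign doesn't affect v_p.) So v_7(105644) = 4.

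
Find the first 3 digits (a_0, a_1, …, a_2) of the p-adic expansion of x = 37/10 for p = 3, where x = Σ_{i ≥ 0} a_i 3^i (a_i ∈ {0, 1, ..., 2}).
(a_0, …, a_2) = (1, 0, 0)

v_3(37/10) = 0 (numerator and denominator both coprime to 3), so x ∈ ℤ_3^×. Compute digits iteratively via a_i = x_i mod 3, x_{i+1} = (x_i − a_i)/3, with x_0 = x:
  x_0 = 37/10;  a_0 = 1;  x_1 = (x_0 − 1)/3 = 9/10
  x_1 = 9/10;  a_1 = 0;  x_2 = (x_1 − 0)/3 = 3/10
  x_2 = 3/10;  a_2 = 0;  x_3 = (x_2 − 0)/3 = 1/10
Digits: (1, 0, 0).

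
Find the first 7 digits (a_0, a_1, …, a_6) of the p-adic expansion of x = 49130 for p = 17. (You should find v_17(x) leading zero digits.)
(a_0, …, a_6) = (0, 0, 0, 10, 0, 0, 0)

v_17(49130) = 3, so a_0 = ... = a_2 = 0. Factor out: x = 17^3 · u with u = 10 a unit in ℤ_17. Expand u iteratively via a_{v+i} = u_i mod 17, u_{i+1} = (u_i − a_{v+i})/17:
  u_0 = 10;  a_3 = 10;  u_1 = (u_0 − 10)/17 = 0
  u_1 = 0;  a_4 = 0;  u_2 = (u_1 − 0)/17 = 0
  u_2 = 0;  a_5 = 0;  u_3 = (u_2 − 0)/17 = 0
  u_3 = 0;  a_6 = 0;  u_4 = (u_3 − 0)/17 = 0
Digits: (0, 0, 0, 10, 0, 0, 0).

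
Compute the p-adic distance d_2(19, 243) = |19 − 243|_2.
d_2(19, 243) = 1/32

Step 1 — x − y = 19 − 243 = -224. Step 2 — v_2(-224) = 5 (factor: -224 = −(2^5 · 7); the sign does not affect v_p). Step 3 — |x − y|_2 = 2^{-5} = 1/32.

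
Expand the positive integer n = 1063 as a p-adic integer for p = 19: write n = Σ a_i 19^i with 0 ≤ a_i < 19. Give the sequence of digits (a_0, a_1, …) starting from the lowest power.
(a_0, a_1, …) = (18, 17, 2)

Repeated division by 19 gives the digits low-to-high: 1063 = 18 + 17·19^1 + 2·19^2. Digit sequence: (18, 17, 2).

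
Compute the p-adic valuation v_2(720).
v_2(720) = 4

v_2(n) is the largest exponent k such that 2^k divides n. Factor out: 720 = 2^4 · 45. (Sign doesn't affect v_p.) So v_2(720) = 4.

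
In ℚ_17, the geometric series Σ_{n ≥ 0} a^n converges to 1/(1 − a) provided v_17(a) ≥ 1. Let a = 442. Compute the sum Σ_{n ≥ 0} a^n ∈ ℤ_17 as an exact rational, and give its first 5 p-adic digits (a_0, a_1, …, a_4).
Σ a^n = 1/(1 − a) = -1/441;  first 5 digits = (1, 9, 14, 3, 15)

v_17(a) = 1 ≥ 1, so the series converges in ℤ_17 to 1/(1 − a) = 1/(1 − 442) = -1/441. Expand this rational in ℤ_17: compute digits iteratively via d_i = x_i mod 17, x_{i+1} = (x_i − d_i)/17. The first 5 digits are (1, 9, 14, 3, 15).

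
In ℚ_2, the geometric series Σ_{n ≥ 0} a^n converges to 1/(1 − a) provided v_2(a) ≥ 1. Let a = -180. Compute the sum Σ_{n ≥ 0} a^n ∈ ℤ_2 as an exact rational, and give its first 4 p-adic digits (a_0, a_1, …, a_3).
Σ a^n = 1/(1 − a) = 1/181;  first 4 digits = (1, 0, 1, 1)

v_2(a) = 2 ≥ 1, so the series converges in ℤ_2 to 1/(1 − a) = 1/(1 − (-180)) = 1/181. Expand this rational in ℤ_2: compute digits iteratively via d_i = x_i mod 2, x_{i+1} = (x_i − d_i)/2. The first 4 digits are (1, 0, 1, 1).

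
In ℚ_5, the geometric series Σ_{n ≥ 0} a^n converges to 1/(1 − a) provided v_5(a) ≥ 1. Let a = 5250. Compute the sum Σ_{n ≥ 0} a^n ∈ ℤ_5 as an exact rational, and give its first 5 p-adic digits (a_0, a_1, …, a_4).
Σ a^n = 1/(1 − a) = -1/5249;  first 5 digits = (1, 0, 0, 2, 3)

v_5(a) = 3 ≥ 1, so the series converges in ℤ_5 to 1/(1 − a) = 1/(1 − 5250) = -1/5249. Expand this rational in ℤ_5: compute digits iteratively via d_i = x_i mod 5, x_{i+1} = (x_i − d_i)/5. The first 5 digits are (1, 0, 0, 2, 3).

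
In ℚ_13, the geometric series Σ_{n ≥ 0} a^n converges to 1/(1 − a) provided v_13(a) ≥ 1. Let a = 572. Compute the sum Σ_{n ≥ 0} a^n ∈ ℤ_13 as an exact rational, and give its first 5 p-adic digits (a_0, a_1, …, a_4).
Σ a^n = 1/(1 − a) = -1/571;  first 5 digits = (1, 5, 2, 1, 0)

v_13(a) = 1 ≥ 1, so the series converges in ℤ_13 to 1/(1 − a) = 1/(1 − 572) = -1/571. Expand this rational in ℤ_13: compute digits iteratively via d_i = x_i mod 13, x_{i+1} = (x_i − d_i)/13. The first 5 digits are (1, 5, 2, 1, 0).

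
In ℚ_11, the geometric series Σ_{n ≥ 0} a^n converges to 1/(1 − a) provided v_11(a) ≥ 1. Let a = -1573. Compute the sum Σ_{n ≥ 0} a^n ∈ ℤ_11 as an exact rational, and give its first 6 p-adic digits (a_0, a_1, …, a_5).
Σ a^n = 1/(1 − a) = 1/1574;  first 6 digits = (1, 0, 9, 9, 3, 4)

v_11(a) = 2 ≥ 1, so the series converges in ℤ_11 to 1/(1 − a) = 1/(1 − (-1573)) = 1/1574. Expand this rational in ℤ_11: compute digits iteratively via d_i = x_i mod 11, x_{i+1} = (x_i − d_i)/11. The first 6 digits are (1, 0, 9, 9, 3, 4).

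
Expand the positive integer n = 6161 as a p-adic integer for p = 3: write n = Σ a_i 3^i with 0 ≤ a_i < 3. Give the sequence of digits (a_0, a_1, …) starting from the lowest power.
(a_0, a_1, …) = (2, 1, 0, 0, 1, 1, 2, 2)

Repeated division by 3 gives the digits low-to-high: 6161 = 2 + 1·3^1 + 1·3^4 + 1·3^5 + 2·3^6 + 2·3^7. Digit sequence: (2, 1, 0, 0, 1, 1, 2, 2).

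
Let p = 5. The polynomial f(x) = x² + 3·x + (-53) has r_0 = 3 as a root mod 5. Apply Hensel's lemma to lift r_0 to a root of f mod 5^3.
r_2 = 93 (mod 125)

Hensel: r_{i+1} = r_i − f(r_i)·(f′(r_i))^{-1} mod 5^{i+2}, f′(x) = 2x + 3. Iterate:
  r_0 = 3 (mod 5)
  r_1 = 18 (mod 25)
  r_2 = 93 (mod 125)
Final: r = 93 satisfies f(r) ≡ 0 mod 5^3.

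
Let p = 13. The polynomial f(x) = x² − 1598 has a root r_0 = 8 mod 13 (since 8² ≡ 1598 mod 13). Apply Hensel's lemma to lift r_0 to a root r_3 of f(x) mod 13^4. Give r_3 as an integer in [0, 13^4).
r_3 = 12293 (mod 28561)

Hensel's recurrence: r_{i+1} = r_i − f(r_i)·(f′(r_i))^{-1} mod 13^{i+2}, with f′(x) = 2x. Iterate:
  r_0 = 8 (mod 13)
  r_1 = 125 (mod 169)
  r_2 = 1308 (mod 2197)
  r_3 = 12293 (mod 28561)
Final: r_3 = 12293, and one checks f(r_3) ≡ 0 mod 13^4.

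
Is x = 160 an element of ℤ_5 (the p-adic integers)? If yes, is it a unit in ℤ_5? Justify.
x ∈ ℤ_5 but not a unit; v_5(x) = 1 > 0

ℤ_5 = {x ∈ ℚ_5 : v_5(x) ≥ 0} and ℤ_5^× = {x ∈ ℤ_5 : v_5(x) = 0}. Here v_5(160) = v_5(num) − v_5(den) = 1; compare against these criteria.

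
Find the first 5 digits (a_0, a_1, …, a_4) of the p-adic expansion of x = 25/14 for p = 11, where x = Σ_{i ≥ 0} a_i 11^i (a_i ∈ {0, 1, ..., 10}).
(a_0, …, a_4) = (1, 4, 2, 10, 3)

v_11(25/14) = 0 (numerator and denominator both coprime to 11), so x ∈ ℤ_11^×. Compute digits iteratively via a_i = x_i mod 11, x_{i+1} = (x_i − a_i)/11, with x_0 = x:
  x_0 = 25/14;  a_0 = 1;  x_1 = (x_0 − 1)/11 = 1/14
  x_1 = 1/14;  a_1 = 4;  x_2 = (x_1 − 4)/11 = -5/14
  x_2 = -5/14;  a_2 = 2;  x_3 = (x_2 − 2)/11 = -3/14
  x_3 = -3/14;  a_3 = 10;  x_4 = (x_3 − 10)/11 = -13/14
  x_4 = -13/14;  a_4 = 3;  x_5 = (x_4 − 3)/11 = -5/14
Digits: (1, 4, 2, 10, 3).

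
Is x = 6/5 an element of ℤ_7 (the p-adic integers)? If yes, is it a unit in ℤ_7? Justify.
x ∈ ℤ_7^× (unit); v_7(x) = 0

ℤ_7 = {x ∈ ℚ_7 : v_7(x) ≥ 0} and ℤ_7^× = {x ∈ ℤ_7 : v_7(x) = 0}. Here v_7(6/5) = v_7(num) − v_7(den) = 0; compare against these criteria.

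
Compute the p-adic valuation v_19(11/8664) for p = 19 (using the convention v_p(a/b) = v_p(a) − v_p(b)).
v_19(11/8664) = -2

Factor powers of 19 from the numerator and denominator of the reduced fraction: 11 = 19^0 · 11 and 8664 = 19^2 · 24. Apply v_p(a/b) = v_p(a) − v_p(b): v_19(11/8664) = 0 − 2 = -2.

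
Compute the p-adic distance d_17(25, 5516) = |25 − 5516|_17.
d_17(25, 5516) = 1/289

Step 1 — x − y = 25 − 5516 = -5491. Step 2 — v_17(-5491) = 2 (factor: -5491 = −(17^2 · 19); the sign does not affect v_p). Step 3 — |x − y|_17 = 17^{-2} = 1/289.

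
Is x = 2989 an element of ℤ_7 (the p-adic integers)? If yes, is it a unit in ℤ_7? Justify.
x ∈ ℤ_7 but not a unit; v_7(x) = 2 > 0

ℤ_7 = {x ∈ ℚ_7 : v_7(x) ≥ 0} and ℤ_7^× = {x ∈ ℤ_7 : v_7(x) = 0}. Here v_7(2989) = v_7(num) − v_7(den) = 2; compare against these criteria.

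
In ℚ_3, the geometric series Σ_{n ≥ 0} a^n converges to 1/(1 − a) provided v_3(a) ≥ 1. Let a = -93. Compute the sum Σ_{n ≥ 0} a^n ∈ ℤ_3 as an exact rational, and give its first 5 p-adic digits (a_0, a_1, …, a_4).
Σ a^n = 1/(1 − a) = 1/94;  first 5 digits = (1, 2, 2, 0, 1)

v_3(a) = 1 ≥ 1, so the series converges in ℤ_3 to 1/(1 − a) = 1/(1 − (-93)) = 1/94. Expand this rational in ℤ_3: compute digits iteratively via d_i = x_i mod 3, x_{i+1} = (x_i − d_i)/3. The first 5 digits are (1, 2, 2, 0, 1).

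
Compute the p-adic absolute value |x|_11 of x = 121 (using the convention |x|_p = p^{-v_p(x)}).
|121|_11 = 1/121

Step 1 — compute v_11(x) by factoring powers of 11 out of the numerator and denominator: v_11(121) = 2. Step 2 — apply |x|_p = p^{-v_p(x)} = 11^{-2} = 1/121.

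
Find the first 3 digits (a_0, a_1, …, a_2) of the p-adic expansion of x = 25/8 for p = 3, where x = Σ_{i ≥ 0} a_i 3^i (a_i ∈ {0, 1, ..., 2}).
(a_0, …, a_2) = (2, 0, 2)

v_3(25/8) = 0 (numerator and denominator both coprime to 3), so x ∈ ℤ_3^×. Compute digits iteratively via a_i = x_i mod 3, x_{i+1} = (x_i − a_i)/3, with x_0 = x:
  x_0 = 25/8;  a_0 = 2;  x_1 = (x_0 − 2)/3 = 3/8
  x_1 = 3/8;  a_1 = 0;  x_2 = (x_1 − 0)/3 = 1/8
  x_2 = 1/8;  a_2 = 2;  x_3 = (x_2 − 2)/3 = -5/8
Digits: (2, 0, 2).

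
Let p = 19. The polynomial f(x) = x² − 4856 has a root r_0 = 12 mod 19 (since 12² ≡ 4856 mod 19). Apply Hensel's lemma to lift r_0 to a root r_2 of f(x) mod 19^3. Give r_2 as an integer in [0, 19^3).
r_2 = 2254 (mod 6859)

Hensel's recurrence: r_{i+1} = r_i − f(r_i)·(f′(r_i))^{-1} mod 19^{i+2}, with f′(x) = 2x. Iterate:
  r_0 = 12 (mod 19)
  r_1 = 88 (mod 361)
  r_2 = 2254 (mod 6859)
Final: r_2 = 2254, and one checks f(r_2) ≡ 0 mod 19^3.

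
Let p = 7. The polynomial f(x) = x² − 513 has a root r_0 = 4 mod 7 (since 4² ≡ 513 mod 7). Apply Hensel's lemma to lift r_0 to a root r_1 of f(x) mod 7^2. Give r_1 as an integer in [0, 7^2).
r_1 = 11 (mod 49)

Hensel's recurrence: r_{i+1} = r_i − f(r_i)·(f′(r_i))^{-1} mod 7^{i+2}, with f′(x) = 2x. Iterate:
  r_0 = 4 (mod 7)
  r_1 = 11 (mod 49)
Final: r_1 = 11, and one checks f(r_1) ≡ 0 mod 7^2.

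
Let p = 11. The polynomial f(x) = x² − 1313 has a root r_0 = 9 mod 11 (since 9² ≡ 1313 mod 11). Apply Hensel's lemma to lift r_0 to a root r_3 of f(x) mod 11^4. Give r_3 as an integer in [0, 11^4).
r_3 = 1758 (mod 14641)

Hensel's recurrence: r_{i+1} = r_i − f(r_i)·(f′(r_i))^{-1} mod 11^{i+2}, with f′(x) = 2x. Iterate:
  r_0 = 9 (mod 11)
  r_1 = 64 (mod 121)
  r_2 = 427 (mod 1331)
  r_3 = 1758 (mod 14641)
Final: r_3 = 1758, and one checks f(r_3) ≡ 0 mod 11^4.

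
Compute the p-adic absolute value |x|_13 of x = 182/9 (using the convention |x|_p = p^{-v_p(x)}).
|182/9|_13 = 1/13

Step 1 — compute v_13(x) by factoring powers of 13 out of the numerator and denominator: v_13(182/9) = 1. Step 2 — apply |x|_p = p^{-v_p(x)} = 13^{-1} = 1/13.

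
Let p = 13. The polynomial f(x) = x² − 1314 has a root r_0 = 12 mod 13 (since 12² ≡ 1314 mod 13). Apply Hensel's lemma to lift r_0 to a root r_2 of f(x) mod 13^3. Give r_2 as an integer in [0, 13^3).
r_2 = 1455 (mod 2197)

Hensel's recurrence: r_{i+1} = r_i − f(r_i)·(f′(r_i))^{-1} mod 13^{i+2}, with f′(x) = 2x. Iterate:
  r_0 = 12 (mod 13)
  r_1 = 103 (mod 169)
  r_2 = 1455 (mod 2197)
Final: r_2 = 1455, and one checks f(r_2) ≡ 0 mod 13^3.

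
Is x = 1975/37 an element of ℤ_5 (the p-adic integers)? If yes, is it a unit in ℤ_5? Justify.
x ∈ ℤ_5 but not a unit; v_5(x) = 2 > 0

ℤ_5 = {x ∈ ℚ_5 : v_5(x) ≥ 0} and ℤ_5^× = {x ∈ ℤ_5 : v_5(x) = 0}. Here v_5(1975/37) = v_5(num) − v_5(den) = 2; compare against these criteria.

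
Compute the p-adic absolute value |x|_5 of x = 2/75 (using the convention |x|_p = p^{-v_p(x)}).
|2/75|_5 = 25

Step 1 — compute v_5(x) by factoring powers of 5 out of the numerator and denominator: v_5(2/75) = -2. Step 2 — apply |x|_p = p^{-v_p(x)} = 5^{2} = 25.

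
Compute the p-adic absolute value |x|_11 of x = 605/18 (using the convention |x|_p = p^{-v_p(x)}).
|605/18|_11 = 1/121

Step 1 — compute v_11(x) by factoring powers of 11 out of the numerator and denominator: v_11(605/18) = 2. Step 2 — apply |x|_p = p^{-v_p(x)} = 11^{-2} = 1/121.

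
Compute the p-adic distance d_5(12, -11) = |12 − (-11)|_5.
d_5(12, -11) = 1

Step 1 — x − y = 12 − (-11) = 23. Step 2 — v_5(23) = 0 (factor: 23 = (5^0 · 23); the sign does not affect v_p). Step 3 — |x − y|_5 = 5^{0} = 1.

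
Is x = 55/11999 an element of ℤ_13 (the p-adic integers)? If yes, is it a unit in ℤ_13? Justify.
x ∉ ℤ_13 (v_13(x) = -2 < 0)

ℤ_13 = {x ∈ ℚ_13 : v_13(x) ≥ 0} and ℤ_13^× = {x ∈ ℤ_13 : v_13(x) = 0}. Here v_13(55/11999) = v_13(num) − v_13(den) = -2; compare against these criteria.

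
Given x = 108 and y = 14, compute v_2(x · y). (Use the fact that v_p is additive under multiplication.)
v_2(1512) = 3

v_p(x) = 2 (factor: 108 = 2^2 · 27); v_p(y) = 1 (factor: 14 = 2^1 · 7). Additivity: v_p(xy) = v_p(x) + v_p(y) = 2 + 1 = 3. (Direct check: xy = 1512 = 2^3 · (189).)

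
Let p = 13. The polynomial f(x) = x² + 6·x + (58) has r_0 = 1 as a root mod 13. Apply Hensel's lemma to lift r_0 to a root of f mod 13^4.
r_3 = 26885 (mod 28561)

Hensel: r_{i+1} = r_i − f(r_i)·(f′(r_i))^{-1} mod 13^{i+2}, f′(x) = 2x + 6. Iterate:
  r_0 = 1 (mod 13)
  r_1 = 14 (mod 169)
  r_2 = 521 (mod 2197)
  r_3 = 26885 (mod 28561)
Final: r = 26885 satisfies f(r) ≡ 0 mod 13^4.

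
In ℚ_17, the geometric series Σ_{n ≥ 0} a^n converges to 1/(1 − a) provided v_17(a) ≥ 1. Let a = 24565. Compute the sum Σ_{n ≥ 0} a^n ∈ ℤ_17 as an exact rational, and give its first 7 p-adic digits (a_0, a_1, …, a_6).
Σ a^n = 1/(1 − a) = -1/24564;  first 7 digits = (1, 0, 0, 5, 0, 0, 8)

v_17(a) = 3 ≥ 1, so the series converges in ℤ_17 to 1/(1 − a) = 1/(1 − 24565) = -1/24564. Expand this rational in ℤ_17: compute digits iteratively via d_i = x_i mod 17, x_{i+1} = (x_i − d_i)/17. The first 7 digits are (1, 0, 0, 5, 0, 0, 8).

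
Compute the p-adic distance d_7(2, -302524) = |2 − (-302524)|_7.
d_7(2, -302524) = 1/16807

Step 1 — x − y = 2 − (-302524) = 302526. Step 2 — v_7(302526) = 5 (factor: 302526 = (7^5 · 18); the sign does not affect v_p). Step 3 — |x − y|_7 = 7^{-5} = 1/16807.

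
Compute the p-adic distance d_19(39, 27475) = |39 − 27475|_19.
d_19(39, 27475) = 1/6859

Step 1 — x − y = 39 − 27475 = -27436. Step 2 — v_19(-27436) = 3 (factor: -27436 = −(19^3 · 4); the sign does not affect v_p). Step 3 — |x − y|_19 = 19^{-3} = 1/6859.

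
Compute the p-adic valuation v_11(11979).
v_11(11979) = 3

v_11(n) is the largest exponent k such that 11^k divides n. Factor out: 11979 = 11^3 · 9. (Sign doesn't affect v_p.) So v_11(11979) = 3.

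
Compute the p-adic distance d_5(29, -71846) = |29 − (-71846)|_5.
d_5(29, -71846) = 1/3125

Step 1 — x − y = 29 − (-71846) = 71875. Step 2 — v_5(71875) = 5 (factor: 71875 = (5^5 · 23); the sign does not affect v_p). Step 3 — |x − y|_5 = 5^{-5} = 1/3125.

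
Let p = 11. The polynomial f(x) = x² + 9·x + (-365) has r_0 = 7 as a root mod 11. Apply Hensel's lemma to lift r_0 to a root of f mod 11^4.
r_3 = 5221 (mod 14641)

Hensel: r_{i+1} = r_i − f(r_i)·(f′(r_i))^{-1} mod 11^{i+2}, f′(x) = 2x + 9. Iterate:
  r_0 = 7 (mod 11)
  r_1 = 18 (mod 121)
  r_2 = 1228 (mod 1331)
  r_3 = 5221 (mod 14641)
Final: r = 5221 satisfies f(r) ≡ 0 mod 11^4.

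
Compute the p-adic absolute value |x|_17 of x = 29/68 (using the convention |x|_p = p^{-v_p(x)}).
|29/68|_17 = 17

Step 1 — compute v_17(x) by factoring powers of 17 out of the numerator and denominator: v_17(29/68) = -1. Step 2 — apply |x|_p = p^{-v_p(x)} = 17^{1} = 17.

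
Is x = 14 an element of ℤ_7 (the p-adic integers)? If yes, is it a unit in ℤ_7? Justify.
x ∈ ℤ_7 but not a unit; v_7(x) = 1 > 0

ℤ_7 = {x ∈ ℚ_7 : v_7(x) ≥ 0} and ℤ_7^× = {x ∈ ℤ_7 : v_7(x) = 0}. Here v_7(14) = v_7(num) − v_7(den) = 1; compare against these criteria.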